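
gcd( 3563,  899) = 1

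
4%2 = 0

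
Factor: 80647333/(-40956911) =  - 13^1*6203641^1*40956911^(- 1 )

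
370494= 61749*6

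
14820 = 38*390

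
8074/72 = 112 +5/36= 112.14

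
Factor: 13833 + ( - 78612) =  - 3^1*11^1*13^1*151^1=- 64779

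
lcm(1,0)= 0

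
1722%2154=1722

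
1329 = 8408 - 7079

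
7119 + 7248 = 14367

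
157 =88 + 69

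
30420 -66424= - 36004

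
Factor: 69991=69991^1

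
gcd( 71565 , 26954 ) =1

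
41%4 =1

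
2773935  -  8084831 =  - 5310896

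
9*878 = 7902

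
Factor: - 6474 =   -  2^1*3^1*13^1*83^1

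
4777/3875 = 4777/3875= 1.23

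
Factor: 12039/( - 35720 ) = - 2^( - 3 )*3^1*5^( - 1)*19^( - 1 )*47^( - 1 )*4013^1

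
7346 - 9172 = - 1826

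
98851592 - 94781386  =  4070206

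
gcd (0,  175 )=175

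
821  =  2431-1610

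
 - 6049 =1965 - 8014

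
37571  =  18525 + 19046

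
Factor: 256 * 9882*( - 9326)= - 23592840192 = -2^10*3^4*61^1*4663^1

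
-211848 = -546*388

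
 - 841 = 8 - 849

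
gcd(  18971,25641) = 1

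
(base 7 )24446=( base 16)1904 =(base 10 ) 6404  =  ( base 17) 152c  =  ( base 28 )84k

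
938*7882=7393316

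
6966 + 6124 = 13090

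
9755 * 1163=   11345065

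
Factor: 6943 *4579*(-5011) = -19^1 * 53^1*131^1 * 241^1*5011^1 = -159309696967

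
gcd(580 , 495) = 5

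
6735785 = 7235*931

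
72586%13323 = 5971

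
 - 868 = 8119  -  8987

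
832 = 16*52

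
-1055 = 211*( - 5 )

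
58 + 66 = 124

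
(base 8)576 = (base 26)ei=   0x17e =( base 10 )382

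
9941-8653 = 1288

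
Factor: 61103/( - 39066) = -2^( - 1 )*3^(-1 )*7^2*17^(  -  1 )*29^1*43^1 *383^ ( - 1)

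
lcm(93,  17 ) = 1581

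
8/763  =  8/763 = 0.01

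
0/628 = 0 = 0.00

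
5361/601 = 5361/601 = 8.92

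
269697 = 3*89899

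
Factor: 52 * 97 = 5044 = 2^2*13^1*97^1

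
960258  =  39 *24622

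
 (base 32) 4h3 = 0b1001000100011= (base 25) 7AI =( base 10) 4643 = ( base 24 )81b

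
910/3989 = 910/3989  =  0.23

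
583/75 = 583/75 = 7.77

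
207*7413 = 1534491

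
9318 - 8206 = 1112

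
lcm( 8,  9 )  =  72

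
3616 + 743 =4359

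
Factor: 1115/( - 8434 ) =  - 2^ (-1)* 5^1*223^1*4217^ ( - 1 )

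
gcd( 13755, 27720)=105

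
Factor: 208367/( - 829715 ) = - 5^( - 1 )*31^( - 1 )*53^( - 1 )* 101^( - 1)*208367^1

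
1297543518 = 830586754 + 466956764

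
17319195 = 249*69555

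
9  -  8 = 1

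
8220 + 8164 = 16384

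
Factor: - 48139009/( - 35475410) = 2^ ( - 1)*5^( - 1 )*29^( - 1 )*149^( - 1)*457^1*821^ ( - 1)*105337^1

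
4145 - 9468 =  - 5323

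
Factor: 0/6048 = 0  =  0^1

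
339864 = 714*476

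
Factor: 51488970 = 2^1*3^1 * 5^1*13^1 * 47^1 * 53^2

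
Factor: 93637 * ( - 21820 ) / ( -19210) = 204315934/1921 = 2^1*17^( - 1 )*113^( - 1 )*1091^1*93637^1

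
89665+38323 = 127988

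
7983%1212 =711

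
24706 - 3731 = 20975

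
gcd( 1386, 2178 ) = 198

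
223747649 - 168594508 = 55153141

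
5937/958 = 5937/958= 6.20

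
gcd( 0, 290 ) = 290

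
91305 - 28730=62575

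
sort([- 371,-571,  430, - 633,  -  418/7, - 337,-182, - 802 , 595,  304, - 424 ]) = [ - 802, - 633, - 571,  -  424 , - 371, - 337, - 182,-418/7,304 , 430 , 595 ]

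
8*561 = 4488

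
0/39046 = 0 = 0.00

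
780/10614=130/1769 = 0.07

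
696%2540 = 696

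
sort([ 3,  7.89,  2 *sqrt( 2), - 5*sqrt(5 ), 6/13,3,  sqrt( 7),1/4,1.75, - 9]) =[-5*sqrt( 5 ), - 9 , 1/4,6/13,1.75,sqrt( 7 ) , 2* sqrt(2 ),3,  3, 7.89]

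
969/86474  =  969/86474=0.01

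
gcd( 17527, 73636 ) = 1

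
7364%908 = 100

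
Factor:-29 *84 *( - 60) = 2^4*3^2 * 5^1*7^1* 29^1 = 146160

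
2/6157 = 2/6157 = 0.00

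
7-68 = -61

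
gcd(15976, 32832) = 8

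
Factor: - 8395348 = -2^2 * 13^1*17^1 * 9497^1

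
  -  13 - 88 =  - 101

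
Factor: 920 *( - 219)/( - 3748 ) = 50370/937 = 2^1*3^1*5^1*23^1*73^1*937^( - 1 ) 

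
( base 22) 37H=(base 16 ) 657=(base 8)3127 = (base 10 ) 1623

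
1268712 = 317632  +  951080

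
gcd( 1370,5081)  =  1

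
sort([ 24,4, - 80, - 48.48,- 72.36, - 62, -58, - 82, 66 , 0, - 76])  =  [-82 , - 80, - 76, - 72.36, -62, - 58,-48.48,0,4,24,66 ]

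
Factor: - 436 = -2^2 * 109^1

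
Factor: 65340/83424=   495/632 = 2^(-3)*3^2*5^1*11^1*79^ ( - 1) 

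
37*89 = 3293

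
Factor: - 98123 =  - 98123^1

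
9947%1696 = 1467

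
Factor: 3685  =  5^1*11^1 * 67^1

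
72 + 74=146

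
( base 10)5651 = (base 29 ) 6kp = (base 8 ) 13023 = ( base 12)332B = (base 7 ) 22322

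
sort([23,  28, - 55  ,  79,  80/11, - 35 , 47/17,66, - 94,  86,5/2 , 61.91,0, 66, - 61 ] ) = [ - 94, - 61, - 55, -35, 0, 5/2,47/17, 80/11,23, 28, 61.91,66, 66, 79, 86]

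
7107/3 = 2369 = 2369.00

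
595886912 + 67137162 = 663024074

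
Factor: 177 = 3^1 * 59^1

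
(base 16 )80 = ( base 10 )128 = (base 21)62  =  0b10000000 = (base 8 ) 200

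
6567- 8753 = -2186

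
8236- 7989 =247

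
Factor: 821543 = 811^1*1013^1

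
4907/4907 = 1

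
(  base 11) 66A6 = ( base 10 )8828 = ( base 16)227C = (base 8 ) 21174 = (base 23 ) gfj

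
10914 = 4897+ 6017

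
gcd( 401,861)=1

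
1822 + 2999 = 4821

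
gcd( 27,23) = 1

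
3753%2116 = 1637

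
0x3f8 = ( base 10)1016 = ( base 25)1FG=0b1111111000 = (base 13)602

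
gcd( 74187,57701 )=8243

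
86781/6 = 28927/2 = 14463.50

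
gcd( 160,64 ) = 32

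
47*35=1645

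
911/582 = 1 + 329/582 = 1.57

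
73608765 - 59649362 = 13959403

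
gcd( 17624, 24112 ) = 8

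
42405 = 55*771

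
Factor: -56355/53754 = - 65/62 = - 2^( - 1)*5^1*13^1 * 31^( - 1)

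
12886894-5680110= 7206784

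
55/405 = 11/81= 0.14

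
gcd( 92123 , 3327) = 1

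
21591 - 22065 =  - 474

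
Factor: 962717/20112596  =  2^ ( - 2)*67^(- 1)*71^ ( - 1)*83^1*151^ (  -  1 )*1657^1 = 137531/2873228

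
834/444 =139/74 =1.88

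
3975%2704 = 1271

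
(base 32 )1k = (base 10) 52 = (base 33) 1J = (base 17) 31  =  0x34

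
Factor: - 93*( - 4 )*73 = 2^2 *3^1 * 31^1*73^1 = 27156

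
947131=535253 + 411878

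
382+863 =1245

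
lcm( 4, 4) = 4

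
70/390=7/39 =0.18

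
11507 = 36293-24786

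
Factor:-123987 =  -3^1 *37^1*1117^1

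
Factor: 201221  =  31^1*6491^1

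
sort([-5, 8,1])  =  [ - 5, 1,  8 ]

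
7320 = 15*488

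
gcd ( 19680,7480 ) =40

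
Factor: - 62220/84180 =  - 17^1 * 23^(-1 ) = - 17/23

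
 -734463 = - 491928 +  - 242535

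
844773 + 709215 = 1553988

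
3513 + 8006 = 11519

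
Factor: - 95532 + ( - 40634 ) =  - 136166 =- 2^1 * 103^1*661^1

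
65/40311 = 65/40311 =0.00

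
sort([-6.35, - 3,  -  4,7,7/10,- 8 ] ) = [-8,  -  6.35 , - 4, - 3,7/10,  7] 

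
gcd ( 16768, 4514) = 2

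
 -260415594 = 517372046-777787640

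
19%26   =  19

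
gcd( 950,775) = 25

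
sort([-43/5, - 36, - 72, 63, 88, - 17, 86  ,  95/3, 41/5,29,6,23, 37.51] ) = [ - 72, - 36, - 17, -43/5,  6, 41/5,23, 29,95/3, 37.51, 63, 86, 88] 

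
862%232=166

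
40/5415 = 8/1083 =0.01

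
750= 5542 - 4792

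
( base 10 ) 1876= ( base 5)30001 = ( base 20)4dg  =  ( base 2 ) 11101010100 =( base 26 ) 2k4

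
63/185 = 63/185 = 0.34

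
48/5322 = 8/887 = 0.01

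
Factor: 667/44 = 2^ (-2)*11^( - 1 )* 23^1*29^1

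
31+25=56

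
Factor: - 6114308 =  - 2^2 * 1528577^1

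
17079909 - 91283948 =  - 74204039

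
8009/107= 74 + 91/107 = 74.85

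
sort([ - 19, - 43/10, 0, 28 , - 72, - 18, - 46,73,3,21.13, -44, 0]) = [ - 72, - 46,-44, - 19, - 18, - 43/10,  0, 0,3,21.13, 28,73]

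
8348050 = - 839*( - 9950 )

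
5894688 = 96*61403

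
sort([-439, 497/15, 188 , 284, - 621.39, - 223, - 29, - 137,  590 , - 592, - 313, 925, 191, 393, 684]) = [-621.39,  -  592 , - 439, - 313, - 223, - 137, - 29, 497/15,  188,191, 284,393 , 590, 684,925] 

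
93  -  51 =42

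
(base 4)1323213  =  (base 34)6sn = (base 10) 7911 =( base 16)1EE7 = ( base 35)6G1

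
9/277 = 9/277 = 0.03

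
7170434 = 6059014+1111420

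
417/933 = 139/311 = 0.45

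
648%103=30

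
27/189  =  1/7 = 0.14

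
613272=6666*92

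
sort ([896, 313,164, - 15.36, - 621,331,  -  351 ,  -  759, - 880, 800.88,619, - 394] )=[ - 880, - 759, - 621,-394, - 351, - 15.36, 164 , 313,  331, 619, 800.88, 896]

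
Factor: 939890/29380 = 2^( - 1 )*7^1*  13^( - 1 )*29^1*113^(-1 )*463^1 = 93989/2938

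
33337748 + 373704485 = 407042233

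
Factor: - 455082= - 2^1*3^1*73^1*1039^1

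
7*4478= 31346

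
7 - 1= 6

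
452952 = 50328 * 9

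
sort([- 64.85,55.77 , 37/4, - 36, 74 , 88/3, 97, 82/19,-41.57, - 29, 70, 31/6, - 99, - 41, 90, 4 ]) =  [ - 99,- 64.85, -41.57, - 41 , - 36,- 29, 4, 82/19, 31/6, 37/4, 88/3, 55.77,70, 74,90, 97 ] 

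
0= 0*( - 19068) 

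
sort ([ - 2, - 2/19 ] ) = [ - 2, - 2/19]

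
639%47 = 28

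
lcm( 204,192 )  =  3264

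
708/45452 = 177/11363 = 0.02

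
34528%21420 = 13108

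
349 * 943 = 329107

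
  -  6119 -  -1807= - 4312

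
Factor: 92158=2^1*11^1 * 59^1*71^1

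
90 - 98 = - 8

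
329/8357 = 329/8357= 0.04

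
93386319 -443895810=-350509491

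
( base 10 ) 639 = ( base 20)1BJ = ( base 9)780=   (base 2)1001111111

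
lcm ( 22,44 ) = 44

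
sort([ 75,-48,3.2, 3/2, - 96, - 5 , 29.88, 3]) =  [ - 96, - 48, - 5, 3/2, 3, 3.2, 29.88 , 75]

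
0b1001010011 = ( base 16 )253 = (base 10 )595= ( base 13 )36a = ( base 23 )12k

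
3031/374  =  8 + 39/374 = 8.10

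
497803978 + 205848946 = 703652924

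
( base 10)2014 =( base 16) 7DE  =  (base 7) 5605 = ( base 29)2BD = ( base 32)1UU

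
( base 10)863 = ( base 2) 1101011111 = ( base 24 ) 1bn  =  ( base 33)Q5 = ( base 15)3C8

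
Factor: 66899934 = 2^1*3^2*3716663^1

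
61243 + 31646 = 92889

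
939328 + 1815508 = 2754836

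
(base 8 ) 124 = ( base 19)48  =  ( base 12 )70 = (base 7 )150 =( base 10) 84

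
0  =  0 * 80036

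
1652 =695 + 957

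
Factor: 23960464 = 2^4*11^1*136139^1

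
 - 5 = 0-5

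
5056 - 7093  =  -2037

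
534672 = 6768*79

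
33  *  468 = 15444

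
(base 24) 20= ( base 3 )1210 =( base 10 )48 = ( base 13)39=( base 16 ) 30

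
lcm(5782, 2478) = 17346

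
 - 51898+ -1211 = - 53109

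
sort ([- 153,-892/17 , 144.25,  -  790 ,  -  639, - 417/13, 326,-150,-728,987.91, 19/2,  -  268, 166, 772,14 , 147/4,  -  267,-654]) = [ - 790, -728, - 654,-639,- 268,  -  267, - 153, - 150,-892/17,-417/13, 19/2, 14, 147/4, 144.25, 166, 326,772, 987.91]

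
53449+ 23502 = 76951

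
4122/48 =687/8 = 85.88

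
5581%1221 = 697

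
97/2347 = 97/2347 = 0.04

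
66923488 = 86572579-19649091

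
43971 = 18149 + 25822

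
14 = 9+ 5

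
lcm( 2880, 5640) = 135360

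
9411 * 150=1411650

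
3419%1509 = 401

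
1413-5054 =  - 3641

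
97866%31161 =4383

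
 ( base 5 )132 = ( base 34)18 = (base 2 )101010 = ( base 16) 2A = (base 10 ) 42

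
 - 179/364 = - 179/364 = - 0.49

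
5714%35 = 9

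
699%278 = 143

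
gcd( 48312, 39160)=88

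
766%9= 1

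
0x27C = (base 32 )JS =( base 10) 636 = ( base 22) 16k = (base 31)KG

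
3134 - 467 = 2667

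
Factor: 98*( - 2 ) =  - 196 = - 2^2*7^2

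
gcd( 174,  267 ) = 3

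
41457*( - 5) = - 207285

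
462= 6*77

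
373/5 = 373/5 = 74.60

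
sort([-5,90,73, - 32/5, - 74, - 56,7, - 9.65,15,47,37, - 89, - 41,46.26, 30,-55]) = [ - 89, - 74,  -  56, - 55, - 41, - 9.65, - 32/5, -5, 7, 15, 30,37,46.26,47,73, 90]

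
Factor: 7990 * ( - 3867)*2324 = - 71805394920= - 2^3*3^1*5^1*7^1  *17^1 *47^1*83^1*1289^1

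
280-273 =7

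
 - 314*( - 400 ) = 125600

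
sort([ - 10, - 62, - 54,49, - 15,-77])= [ - 77, - 62, -54, - 15,-10, 49] 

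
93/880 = 93/880 = 0.11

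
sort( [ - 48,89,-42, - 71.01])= [-71.01, - 48, - 42, 89] 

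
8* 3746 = 29968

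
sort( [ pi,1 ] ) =[ 1, pi ] 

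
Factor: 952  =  2^3*7^1 *17^1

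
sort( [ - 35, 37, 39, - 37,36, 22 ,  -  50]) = [ - 50, - 37, - 35, 22, 36, 37 , 39]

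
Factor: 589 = 19^1*31^1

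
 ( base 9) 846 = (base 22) 198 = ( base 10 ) 690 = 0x2B2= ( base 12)496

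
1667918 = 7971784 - 6303866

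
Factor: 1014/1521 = 2^1*3^(-1) = 2/3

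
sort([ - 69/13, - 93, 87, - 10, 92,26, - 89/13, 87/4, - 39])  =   [- 93, - 39, - 10,  -  89/13, - 69/13,87/4,26,87, 92]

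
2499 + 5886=8385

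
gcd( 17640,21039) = 3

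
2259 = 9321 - 7062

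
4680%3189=1491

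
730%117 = 28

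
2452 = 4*613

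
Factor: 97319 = 307^1 * 317^1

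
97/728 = 97/728 = 0.13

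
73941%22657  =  5970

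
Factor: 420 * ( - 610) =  - 256200 = -  2^3 * 3^1*5^2 *7^1 * 61^1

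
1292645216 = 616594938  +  676050278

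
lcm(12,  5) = 60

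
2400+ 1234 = 3634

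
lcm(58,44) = 1276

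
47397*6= 284382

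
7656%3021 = 1614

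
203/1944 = 203/1944  =  0.10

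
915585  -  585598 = 329987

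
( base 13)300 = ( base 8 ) 773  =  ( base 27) il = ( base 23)M1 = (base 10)507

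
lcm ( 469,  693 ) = 46431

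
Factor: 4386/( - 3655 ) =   -  6/5 = - 2^1 * 3^1 *5^ ( - 1 )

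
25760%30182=25760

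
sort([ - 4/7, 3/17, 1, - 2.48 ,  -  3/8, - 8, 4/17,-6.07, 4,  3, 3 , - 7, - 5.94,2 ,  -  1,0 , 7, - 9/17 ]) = [ - 8,  -  7 , - 6.07, - 5.94, - 2.48, - 1, - 4/7 ,-9/17, - 3/8, 0 , 3/17,4/17 , 1 , 2,3,3,4, 7]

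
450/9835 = 90/1967 = 0.05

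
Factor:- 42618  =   - 2^1*3^1 * 7103^1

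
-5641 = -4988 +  - 653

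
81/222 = 27/74 = 0.36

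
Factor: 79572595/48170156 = 2^( - 2)*5^1 * 31^ ( - 1)*41^1*479^( - 1)*811^( - 1)*388159^1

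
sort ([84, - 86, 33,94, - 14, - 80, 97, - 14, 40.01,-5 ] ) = [ - 86,-80, - 14, - 14, - 5,33,40.01,  84, 94  ,  97 ]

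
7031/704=9+695/704 = 9.99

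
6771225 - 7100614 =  - 329389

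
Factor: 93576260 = 2^2*5^1*1931^1* 2423^1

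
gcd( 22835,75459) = 1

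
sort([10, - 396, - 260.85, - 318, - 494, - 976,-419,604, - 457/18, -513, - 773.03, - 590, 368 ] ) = [ - 976, - 773.03, -590, - 513, - 494, - 419, - 396, - 318,  -  260.85, - 457/18, 10, 368, 604 ]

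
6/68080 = 3/34040=0.00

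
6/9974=3/4987= 0.00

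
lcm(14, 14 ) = 14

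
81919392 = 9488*8634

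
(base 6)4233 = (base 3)1022110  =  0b1110111101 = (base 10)957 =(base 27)18C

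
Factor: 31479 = 3^1*7^1*1499^1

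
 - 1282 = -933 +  - 349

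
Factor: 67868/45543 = 2^2 * 3^(  -  1) * 17^( - 1 )*19^1 = 76/51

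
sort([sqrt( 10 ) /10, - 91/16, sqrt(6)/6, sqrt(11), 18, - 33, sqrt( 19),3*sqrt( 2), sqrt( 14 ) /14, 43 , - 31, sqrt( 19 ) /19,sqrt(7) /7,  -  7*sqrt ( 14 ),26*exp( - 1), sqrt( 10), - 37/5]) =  [ - 33, - 31, - 7*sqrt( 14 ), - 37/5, - 91/16,sqrt( 19 ) /19,sqrt( 14)/14, sqrt( 10 )/10,  sqrt( 7)/7, sqrt( 6 ) /6 , sqrt( 10), sqrt( 11 ),3*sqrt (2),sqrt(19 ), 26*exp(-1),18,  43 ] 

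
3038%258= 200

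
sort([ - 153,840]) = [ - 153,840] 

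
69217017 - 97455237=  - 28238220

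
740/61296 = 185/15324 = 0.01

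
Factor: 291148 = 2^2*11^1*13^1* 509^1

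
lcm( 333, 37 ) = 333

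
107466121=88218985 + 19247136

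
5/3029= 5/3029 =0.00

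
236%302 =236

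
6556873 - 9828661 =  - 3271788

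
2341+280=2621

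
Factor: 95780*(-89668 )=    - 8588401040 = - 2^4*5^1*29^1*773^1*4789^1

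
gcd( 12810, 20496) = 2562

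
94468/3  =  94468/3 = 31489.33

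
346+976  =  1322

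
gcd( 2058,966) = 42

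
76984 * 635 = 48884840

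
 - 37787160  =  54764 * ( - 690 ) 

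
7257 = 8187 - 930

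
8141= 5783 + 2358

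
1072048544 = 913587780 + 158460764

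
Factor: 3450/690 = 5^1 = 5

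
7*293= 2051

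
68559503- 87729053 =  - 19169550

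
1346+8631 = 9977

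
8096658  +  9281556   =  17378214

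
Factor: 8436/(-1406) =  -6 = - 2^1*3^1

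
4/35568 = 1/8892 = 0.00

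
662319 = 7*94617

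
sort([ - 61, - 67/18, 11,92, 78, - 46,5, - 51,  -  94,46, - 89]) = [ - 94, - 89, - 61, - 51, - 46, - 67/18,5 , 11,46, 78,  92] 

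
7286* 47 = 342442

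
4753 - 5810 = -1057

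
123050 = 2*61525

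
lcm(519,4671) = 4671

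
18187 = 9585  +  8602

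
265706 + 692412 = 958118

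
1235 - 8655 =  - 7420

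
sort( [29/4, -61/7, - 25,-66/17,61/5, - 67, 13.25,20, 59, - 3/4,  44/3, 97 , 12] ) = [ - 67, - 25, - 61/7 , - 66/17, - 3/4, 29/4 , 12 , 61/5, 13.25, 44/3 , 20 , 59, 97]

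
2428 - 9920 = -7492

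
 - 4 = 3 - 7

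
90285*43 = 3882255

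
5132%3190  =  1942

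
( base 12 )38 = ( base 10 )44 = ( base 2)101100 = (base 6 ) 112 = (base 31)1D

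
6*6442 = 38652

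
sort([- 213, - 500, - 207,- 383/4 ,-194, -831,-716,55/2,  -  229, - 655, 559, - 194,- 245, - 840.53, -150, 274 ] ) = [-840.53 , - 831, - 716,  -  655, - 500 , - 245, - 229,- 213, - 207,- 194, - 194, - 150,  -  383/4, 55/2, 274, 559 ]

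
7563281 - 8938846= - 1375565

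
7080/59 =120 = 120.00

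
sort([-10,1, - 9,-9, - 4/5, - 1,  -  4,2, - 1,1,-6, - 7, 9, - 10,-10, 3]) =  [-10,-10,-10, - 9, - 9,-7,-6, - 4,-1, - 1,-4/5,  1, 1,2,3  ,  9 ]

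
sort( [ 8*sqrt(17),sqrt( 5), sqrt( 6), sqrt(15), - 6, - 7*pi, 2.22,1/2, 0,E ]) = [  -  7*pi,-6,0,1/2, 2.22, sqrt(5) , sqrt(6), E, sqrt( 15),8*sqrt( 17) ]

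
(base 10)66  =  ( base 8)102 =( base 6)150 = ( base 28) 2a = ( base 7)123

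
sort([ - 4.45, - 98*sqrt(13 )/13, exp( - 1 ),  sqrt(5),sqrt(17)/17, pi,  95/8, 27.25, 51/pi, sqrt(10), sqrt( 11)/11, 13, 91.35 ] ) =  [ - 98*sqrt(13 ) /13, - 4.45, sqrt(17) /17, sqrt(11 ) /11, exp( - 1), sqrt(5),  pi, sqrt( 10), 95/8,  13, 51/pi,  27.25, 91.35] 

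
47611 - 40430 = 7181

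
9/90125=9/90125 = 0.00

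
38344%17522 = 3300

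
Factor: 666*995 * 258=2^2*3^3*5^1*37^1*43^1*199^1 = 170968860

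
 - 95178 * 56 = -5329968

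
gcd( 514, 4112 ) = 514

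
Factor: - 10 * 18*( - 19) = 3420 = 2^2*3^2*5^1* 19^1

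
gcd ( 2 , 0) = 2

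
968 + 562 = 1530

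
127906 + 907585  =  1035491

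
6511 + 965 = 7476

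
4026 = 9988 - 5962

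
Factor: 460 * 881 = 405260 =2^2*5^1 * 23^1*881^1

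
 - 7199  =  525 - 7724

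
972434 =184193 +788241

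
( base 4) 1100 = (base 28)2O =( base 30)2k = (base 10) 80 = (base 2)1010000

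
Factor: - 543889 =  -543889^1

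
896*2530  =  2266880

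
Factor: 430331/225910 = 2^( - 1) * 5^( - 1 ) * 11^1*41^( - 1 )*71^1 = 781/410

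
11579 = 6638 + 4941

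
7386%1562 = 1138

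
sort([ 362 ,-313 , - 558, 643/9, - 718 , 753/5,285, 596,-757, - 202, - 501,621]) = [ - 757 ,-718, - 558, - 501, - 313, - 202 , 643/9 , 753/5, 285,  362, 596, 621] 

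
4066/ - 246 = - 2033/123  =  - 16.53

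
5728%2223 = 1282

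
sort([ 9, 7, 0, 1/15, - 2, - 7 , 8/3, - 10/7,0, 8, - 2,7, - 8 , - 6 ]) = [ - 8, - 7, - 6  ,-2, - 2 , - 10/7,0,0 , 1/15, 8/3,7,7, 8 , 9 ]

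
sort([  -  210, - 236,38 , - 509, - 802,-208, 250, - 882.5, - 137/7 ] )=[-882.5, - 802,  -  509, - 236, - 210, - 208,- 137/7, 38, 250 ]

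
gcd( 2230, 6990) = 10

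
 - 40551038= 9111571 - 49662609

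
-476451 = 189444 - 665895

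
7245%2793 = 1659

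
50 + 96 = 146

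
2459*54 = 132786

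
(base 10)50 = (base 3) 1212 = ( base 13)3b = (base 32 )1i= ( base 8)62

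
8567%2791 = 194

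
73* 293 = 21389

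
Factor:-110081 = -31^1 * 53^1 * 67^1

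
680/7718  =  20/227 = 0.09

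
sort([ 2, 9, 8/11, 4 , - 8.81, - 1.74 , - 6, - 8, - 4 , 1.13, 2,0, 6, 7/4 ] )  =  [ - 8.81, - 8, - 6,-4, - 1.74 , 0, 8/11, 1.13,7/4 , 2,2,4, 6 , 9 ] 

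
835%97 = 59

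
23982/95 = 23982/95  =  252.44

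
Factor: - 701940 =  - 2^2*3^1 *5^1*11699^1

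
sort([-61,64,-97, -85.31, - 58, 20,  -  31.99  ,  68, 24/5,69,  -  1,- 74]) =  [ - 97, - 85.31,-74, - 61, - 58, - 31.99, - 1, 24/5, 20,64, 68, 69 ]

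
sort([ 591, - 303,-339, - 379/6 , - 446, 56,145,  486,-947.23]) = [ - 947.23, -446, - 339,-303,- 379/6,56, 145,486,591]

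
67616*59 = 3989344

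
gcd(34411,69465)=1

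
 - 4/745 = - 4/745 = - 0.01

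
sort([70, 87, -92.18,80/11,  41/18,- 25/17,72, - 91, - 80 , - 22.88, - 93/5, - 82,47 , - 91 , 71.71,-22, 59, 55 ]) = [  -  92.18, - 91, -91, - 82, - 80, -22.88, - 22 , - 93/5, -25/17,41/18, 80/11,47,55,59,70,  71.71,  72,87]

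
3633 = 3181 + 452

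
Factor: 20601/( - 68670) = - 3/10 = - 2^(- 1 )*3^1*5^( - 1 )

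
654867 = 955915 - 301048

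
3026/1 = 3026=3026.00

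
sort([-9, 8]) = [-9,8]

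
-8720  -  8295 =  - 17015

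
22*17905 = 393910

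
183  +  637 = 820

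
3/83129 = 3/83129= 0.00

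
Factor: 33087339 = 3^3*43^1*28499^1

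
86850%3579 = 954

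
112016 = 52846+59170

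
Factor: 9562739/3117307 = 17^(-1 )*233^(- 1 )*787^( - 1)*9562739^1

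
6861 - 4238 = 2623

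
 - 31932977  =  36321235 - 68254212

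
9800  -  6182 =3618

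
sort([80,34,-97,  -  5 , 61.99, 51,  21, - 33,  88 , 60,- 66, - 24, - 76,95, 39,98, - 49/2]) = [ - 97, - 76, - 66, - 33 ,-49/2, - 24,-5,21,  34, 39, 51,60, 61.99 , 80 , 88,95, 98]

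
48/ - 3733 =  - 48/3733 = -0.01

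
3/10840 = 3/10840 = 0.00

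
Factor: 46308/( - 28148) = -3^1*17^1 * 31^(- 1) = - 51/31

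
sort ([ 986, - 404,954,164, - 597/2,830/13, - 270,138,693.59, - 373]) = [ - 404, - 373,-597/2,-270, 830/13,138, 164,693.59,954,986] 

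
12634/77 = 12634/77 = 164.08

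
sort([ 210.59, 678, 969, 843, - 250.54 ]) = [ - 250.54,210.59 , 678, 843,969 ]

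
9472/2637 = 3 + 1561/2637   =  3.59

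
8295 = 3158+5137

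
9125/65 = 140 + 5/13=140.38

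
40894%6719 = 580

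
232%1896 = 232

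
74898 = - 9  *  ( - 8322)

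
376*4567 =1717192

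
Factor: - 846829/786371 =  - 29^1*29201^1*786371^( - 1)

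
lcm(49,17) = 833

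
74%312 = 74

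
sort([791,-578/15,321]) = [  -  578/15,  321, 791]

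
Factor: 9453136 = 2^4*7^1*11^1*7673^1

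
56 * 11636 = 651616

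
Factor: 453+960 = 1413 = 3^2 *157^1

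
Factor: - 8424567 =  - 3^5 * 37^1*937^1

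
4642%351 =79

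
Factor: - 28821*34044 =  - 981182124 = - 2^2*3^2 * 13^1*739^1*2837^1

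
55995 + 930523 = 986518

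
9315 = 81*115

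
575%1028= 575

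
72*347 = 24984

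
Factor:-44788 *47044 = - 2107006672 = -  2^4*19^1 * 619^1*11197^1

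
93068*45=4188060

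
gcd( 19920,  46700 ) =20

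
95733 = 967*99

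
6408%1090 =958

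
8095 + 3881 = 11976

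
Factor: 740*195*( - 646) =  - 93217800 = - 2^3*3^1 * 5^2*13^1*17^1 * 19^1 * 37^1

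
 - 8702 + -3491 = -12193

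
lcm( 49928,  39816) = 3145464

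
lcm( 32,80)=160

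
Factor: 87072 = 2^5*3^1*907^1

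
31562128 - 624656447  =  - 593094319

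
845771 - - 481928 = 1327699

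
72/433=72/433  =  0.17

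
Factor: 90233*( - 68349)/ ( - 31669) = 560666847/2879 = 3^1*13^1*631^1  *2879^(-1 )*22783^1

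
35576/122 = 291 + 37/61 = 291.61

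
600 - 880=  - 280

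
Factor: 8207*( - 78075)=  - 640761525 = - 3^2*5^2*29^1*283^1 * 347^1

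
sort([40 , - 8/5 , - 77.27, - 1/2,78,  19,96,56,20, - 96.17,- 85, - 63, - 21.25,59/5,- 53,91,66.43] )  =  [ - 96.17, - 85,-77.27 , - 63,  -  53, - 21.25, - 8/5, - 1/2,59/5, 19,20,  40,56,66.43,78,91, 96]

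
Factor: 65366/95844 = 2^(-1) *3^(-1) *23^1*29^1 * 163^( - 1) = 667/978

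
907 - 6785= - 5878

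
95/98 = 95/98 = 0.97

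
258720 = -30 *( - 8624)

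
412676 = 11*37516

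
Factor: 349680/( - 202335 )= - 2^4*7^( - 1 )* 31^1*41^ (  -  1 )= - 496/287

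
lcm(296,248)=9176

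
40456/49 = 825 + 31/49 = 825.63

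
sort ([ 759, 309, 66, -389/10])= [- 389/10, 66,  309,759 ]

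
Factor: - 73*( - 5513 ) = 37^1*73^1*149^1= 402449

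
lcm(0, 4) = 0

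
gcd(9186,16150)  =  2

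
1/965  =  1/965= 0.00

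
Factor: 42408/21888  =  2^( - 4 )*31^1 =31/16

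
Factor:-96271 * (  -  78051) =3^1 * 7^1*17^1*809^1*26017^1 = 7514047821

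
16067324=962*16702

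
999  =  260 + 739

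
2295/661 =3+312/661 = 3.47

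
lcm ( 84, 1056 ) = 7392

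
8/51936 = 1/6492 = 0.00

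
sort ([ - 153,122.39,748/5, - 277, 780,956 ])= [ - 277, - 153,122.39, 748/5,780,  956]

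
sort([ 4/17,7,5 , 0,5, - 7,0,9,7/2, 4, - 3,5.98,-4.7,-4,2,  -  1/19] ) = [ - 7, - 4.7, - 4 ,-3, - 1/19,0 , 0,4/17,2,7/2, 4,5,5,5.98, 7, 9]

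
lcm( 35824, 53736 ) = 107472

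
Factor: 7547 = 7547^1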